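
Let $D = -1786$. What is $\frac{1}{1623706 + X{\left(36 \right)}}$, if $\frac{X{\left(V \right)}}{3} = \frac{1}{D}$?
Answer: $\frac{1786}{2899938913} \approx 6.1588 \cdot 10^{-7}$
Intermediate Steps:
$X{\left(V \right)} = - \frac{3}{1786}$ ($X{\left(V \right)} = \frac{3}{-1786} = 3 \left(- \frac{1}{1786}\right) = - \frac{3}{1786}$)
$\frac{1}{1623706 + X{\left(36 \right)}} = \frac{1}{1623706 - \frac{3}{1786}} = \frac{1}{\frac{2899938913}{1786}} = \frac{1786}{2899938913}$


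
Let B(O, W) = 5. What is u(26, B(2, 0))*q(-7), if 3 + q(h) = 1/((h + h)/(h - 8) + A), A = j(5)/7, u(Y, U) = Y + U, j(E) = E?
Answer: -12834/173 ≈ -74.185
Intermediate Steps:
u(Y, U) = U + Y
A = 5/7 ≈ 0.71429
q(h) = -3 + 1/(5/7 + 2*h/(-8 + h)) (q(h) = -3 + 1/((h + h)/(h - 8) + 5/7) = -3 + 1/((2*h)/(-8 + h) + 5/7) = -3 + 1/(2*h/(-8 + h) + 5/7) = -3 + 1/(5/7 + 2*h/(-8 + h)))
u(26, B(2, 0))*q(-7) = (5 + 26)*(2*(32 - 25*(-7))/(-40 + 19*(-7))) = 31*(2*(32 + 175)/(-40 - 133)) = 31*(2*207/(-173)) = 31*(2*(-1/173)*207) = 31*(-414/173) = -12834/173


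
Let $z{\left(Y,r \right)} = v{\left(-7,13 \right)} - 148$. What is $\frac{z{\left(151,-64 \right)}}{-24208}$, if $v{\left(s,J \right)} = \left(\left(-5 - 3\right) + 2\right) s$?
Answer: $\frac{53}{12104} \approx 0.0043787$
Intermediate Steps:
$v{\left(s,J \right)} = - 6 s$ ($v{\left(s,J \right)} = \left(\left(-5 - 3\right) + 2\right) s = \left(-8 + 2\right) s = - 6 s$)
$z{\left(Y,r \right)} = -106$ ($z{\left(Y,r \right)} = \left(-6\right) \left(-7\right) - 148 = 42 - 148 = -106$)
$\frac{z{\left(151,-64 \right)}}{-24208} = - \frac{106}{-24208} = \left(-106\right) \left(- \frac{1}{24208}\right) = \frac{53}{12104}$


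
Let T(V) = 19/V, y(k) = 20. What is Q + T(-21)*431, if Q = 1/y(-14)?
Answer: -163759/420 ≈ -389.90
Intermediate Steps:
Q = 1/20 ≈ 0.050000
Q + T(-21)*431 = 1/20 + (19/(-21))*431 = 1/20 + (19*(-1/21))*431 = 1/20 - 19/21*431 = 1/20 - 8189/21 = -163759/420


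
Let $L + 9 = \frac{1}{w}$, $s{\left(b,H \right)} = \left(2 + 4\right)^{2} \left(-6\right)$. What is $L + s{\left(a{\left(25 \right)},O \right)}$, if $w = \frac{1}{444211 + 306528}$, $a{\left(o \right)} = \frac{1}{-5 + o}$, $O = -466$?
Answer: $750514$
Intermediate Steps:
$s{\left(b,H \right)} = -216$ ($s{\left(b,H \right)} = 6^{2} \left(-6\right) = 36 \left(-6\right) = -216$)
$w = \frac{1}{750739} \approx 1.332 \cdot 10^{-6}$
$L = 750730$ ($L = -9 + \frac{1}{\frac{1}{750739}} = -9 + 750739 = 750730$)
$L + s{\left(a{\left(25 \right)},O \right)} = 750730 - 216 = 750514$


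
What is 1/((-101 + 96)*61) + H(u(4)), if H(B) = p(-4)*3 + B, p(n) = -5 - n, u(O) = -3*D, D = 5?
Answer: -5491/305 ≈ -18.003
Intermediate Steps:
u(O) = -15 (u(O) = -3*5 = -15)
H(B) = -3 + B (H(B) = (-5 - 1*(-4))*3 + B = (-5 + 4)*3 + B = -1*3 + B = -3 + B)
1/((-101 + 96)*61) + H(u(4)) = 1/((-101 + 96)*61) + (-3 - 15) = 1/(-5*61) - 18 = 1/(-305) - 18 = -1/305 - 18 = -5491/305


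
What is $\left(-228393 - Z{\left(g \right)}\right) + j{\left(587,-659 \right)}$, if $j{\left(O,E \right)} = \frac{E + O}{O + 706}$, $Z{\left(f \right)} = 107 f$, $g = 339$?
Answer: $- \frac{114071070}{431} \approx -2.6467 \cdot 10^{5}$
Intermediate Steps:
$j{\left(O,E \right)} = \frac{E + O}{706 + O}$
$\left(-228393 - Z{\left(g \right)}\right) + j{\left(587,-659 \right)} = \left(-228393 - 107 \cdot 339\right) + \frac{-659 + 587}{706 + 587} = \left(-228393 - 36273\right) + \frac{1}{1293} \left(-72\right) = -264666 - \frac{24}{431} = - \frac{114071070}{431}$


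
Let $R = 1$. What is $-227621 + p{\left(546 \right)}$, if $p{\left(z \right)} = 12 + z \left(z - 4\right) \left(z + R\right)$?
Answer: $161647195$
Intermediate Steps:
$p{\left(z \right)} = 12 + z \left(1 + z\right) \left(-4 + z\right)$ ($p{\left(z \right)} = 12 + z \left(z - 4\right) \left(z + 1\right) = 12 + z \left(-4 + z\right) \left(1 + z\right) = 12 + z \left(1 + z\right) \left(-4 + z\right)$)
$-227621 + p{\left(546 \right)} = -227621 + \left(12 + 546^{3} - 2184 - 3 \cdot 546^{2}\right) = -227621 + \left(12 + 162771336 - 2184 - 894348\right) = -227621 + 161874816 = 161647195$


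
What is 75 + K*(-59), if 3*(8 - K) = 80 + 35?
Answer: 5594/3 ≈ 1864.7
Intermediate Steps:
K = -91/3 (K = 8 - (80 + 35)/3 = 8 - 1/3*115 = 8 - 115/3 = -91/3 ≈ -30.333)
75 + K*(-59) = 75 - 91/3*(-59) = 75 + 5369/3 = 5594/3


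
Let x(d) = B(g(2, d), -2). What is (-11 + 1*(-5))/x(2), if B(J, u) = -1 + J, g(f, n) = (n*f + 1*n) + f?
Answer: -16/7 ≈ -2.2857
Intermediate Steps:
g(f, n) = f + n + f*n (g(f, n) = (f*n + n) + f = (n + f*n) + f = f + n + f*n)
x(d) = 1 + 3*d (x(d) = -1 + (2 + d + 2*d) = -1 + (2 + 3*d) = 1 + 3*d)
(-11 + 1*(-5))/x(2) = (-11 + 1*(-5))/(1 + 3*2) = (-11 - 5)/(1 + 6) = -16/7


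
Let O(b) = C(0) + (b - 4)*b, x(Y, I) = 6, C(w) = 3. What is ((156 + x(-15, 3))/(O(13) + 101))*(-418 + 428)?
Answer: 1620/221 ≈ 7.3303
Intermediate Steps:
O(b) = 3 + b*(-4 + b) (O(b) = 3 + (b - 4)*b = 3 + (-4 + b)*b = 3 + b*(-4 + b))
((156 + x(-15, 3))/(O(13) + 101))*(-418 + 428) = ((156 + 6)/((3 + 13**2 - 4*13) + 101))*(-418 + 428) = (162/((3 + 169 - 52) + 101))*10 = (162/(120 + 101))*10 = (162/221)*10 = 1620/221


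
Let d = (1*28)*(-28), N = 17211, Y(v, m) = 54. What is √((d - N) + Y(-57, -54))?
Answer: I*√17941 ≈ 133.94*I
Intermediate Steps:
d = -784 (d = 28*(-28) = -784)
√((d - N) + Y(-57, -54)) = √((-784 - 1*17211) + 54) = √((-784 - 17211) + 54) = √(-17995 + 54) = √(-17941) = I*√17941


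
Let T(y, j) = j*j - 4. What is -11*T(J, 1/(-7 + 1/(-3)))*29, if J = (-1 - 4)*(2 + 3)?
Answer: 55883/44 ≈ 1270.1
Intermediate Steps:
J = -25 (J = -5*5 = -25)
T(y, j) = -4 + j² (T(y, j) = j² - 4 = -4 + j²)
-11*T(J, 1/(-7 + 1/(-3)))*29 = -11*(-4 + (1/(-7 + 1/(-3)))²)*29 = -11*(-4 + (1/(-7 - ⅓))²)*29 = -11*(-4 + (1/(-22/3))²)*29 = -11*(-4 + (-3/22)²)*29 = -11*(-4 + 9/484)*29 = -11*(-1927/484)*29 = (1927/44)*29 = 55883/44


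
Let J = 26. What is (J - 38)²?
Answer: 144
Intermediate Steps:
(J - 38)² = (26 - 38)² = (-12)² = 144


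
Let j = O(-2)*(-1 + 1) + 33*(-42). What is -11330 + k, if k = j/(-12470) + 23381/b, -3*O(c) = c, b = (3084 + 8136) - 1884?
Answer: -659366596417/58209960 ≈ -11327.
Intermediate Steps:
b = 9336 (b = 11220 - 1884 = 9336)
O(c) = -c/3
j = -1386 (j = (-⅓*(-2))*(-1 + 1) + 33*(-42) = (⅔)*0 - 1386 = 0 - 1386 = -1386)
k = 152250383/58209960 (k = -1386/(-12470) + 23381/9336 = -1386*(-1/12470) + 23381*(1/9336) = 693/6235 + 23381/9336 = 152250383/58209960 ≈ 2.6155)
-11330 + k = -11330 + 152250383/58209960 = -659366596417/58209960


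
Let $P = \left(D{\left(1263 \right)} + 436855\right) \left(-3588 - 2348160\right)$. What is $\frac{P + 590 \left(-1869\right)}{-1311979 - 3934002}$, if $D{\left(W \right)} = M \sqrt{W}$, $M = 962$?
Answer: $\frac{1027373975250}{5245981} + \frac{174029352 \sqrt{1263}}{403537} \approx 2.1117 \cdot 10^{5}$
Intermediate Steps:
$D{\left(W \right)} = 962 \sqrt{W}$
$P = -1027372872540 - 2262381576 \sqrt{1263}$ ($P = \left(962 \sqrt{1263} + 436855\right) \left(-3588 - 2348160\right) = \left(436855 + 962 \sqrt{1263}\right) \left(-2351748\right) = -1027372872540 - 2262381576 \sqrt{1263} \approx -1.1078 \cdot 10^{12}$)
$\frac{P + 590 \left(-1869\right)}{-1311979 - 3934002} = \frac{\left(-1027372872540 - 2262381576 \sqrt{1263}\right) + 590 \left(-1869\right)}{-1311979 - 3934002} = \frac{\left(-1027372872540 - 2262381576 \sqrt{1263}\right) - 1102710}{-5245981} = \left(-1027373975250 - 2262381576 \sqrt{1263}\right) \left(- \frac{1}{5245981}\right) = \frac{1027373975250}{5245981} + \frac{174029352 \sqrt{1263}}{403537}$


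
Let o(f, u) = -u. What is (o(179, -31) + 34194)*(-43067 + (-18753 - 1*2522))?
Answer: -2202104950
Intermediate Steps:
(o(179, -31) + 34194)*(-43067 + (-18753 - 1*2522)) = (-1*(-31) + 34194)*(-43067 + (-18753 - 1*2522)) = (31 + 34194)*(-43067 + (-18753 - 2522)) = 34225*(-43067 - 21275) = 34225*(-64342) = -2202104950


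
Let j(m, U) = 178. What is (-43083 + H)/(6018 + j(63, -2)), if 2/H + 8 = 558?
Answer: -2961956/425975 ≈ -6.9534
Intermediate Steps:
H = 1/275 (H = 2/(-8 + 558) = 2/550 = 2*(1/550) = 1/275 ≈ 0.0036364)
(-43083 + H)/(6018 + j(63, -2)) = (-43083 + 1/275)/(6018 + 178) = -11847824/275/6196 = -11847824/275*1/6196 = -2961956/425975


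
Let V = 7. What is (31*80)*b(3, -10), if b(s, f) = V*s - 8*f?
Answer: 250480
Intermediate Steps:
b(s, f) = -8*f + 7*s (b(s, f) = 7*s - 8*f = -8*f + 7*s)
(31*80)*b(3, -10) = (31*80)*(-8*(-10) + 7*3) = 2480*(80 + 21) = 2480*101 = 250480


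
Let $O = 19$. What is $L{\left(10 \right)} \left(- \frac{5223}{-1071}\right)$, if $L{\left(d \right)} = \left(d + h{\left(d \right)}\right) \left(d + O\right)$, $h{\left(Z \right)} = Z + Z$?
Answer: $\frac{504890}{119} \approx 4242.8$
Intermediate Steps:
$h{\left(Z \right)} = 2 Z$
$L{\left(d \right)} = 3 d \left(19 + d\right)$ ($L{\left(d \right)} = \left(d + 2 d\right) \left(d + 19\right) = 3 d \left(19 + d\right)$)
$L{\left(10 \right)} \left(- \frac{5223}{-1071}\right) = 3 \cdot 10 \left(19 + 10\right) \left(- \frac{5223}{-1071}\right) = 3 \cdot 10 \cdot 29 \left(\left(-5223\right) \left(- \frac{1}{1071}\right)\right) = 870 \cdot \frac{1741}{357} = \frac{504890}{119}$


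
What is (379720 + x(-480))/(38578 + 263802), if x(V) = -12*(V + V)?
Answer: 19562/15119 ≈ 1.2939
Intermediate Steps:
x(V) = -24*V
(379720 + x(-480))/(38578 + 263802) = (379720 - 24*(-480))/(38578 + 263802) = (379720 + 11520)/302380 = 391240*(1/302380) = 19562/15119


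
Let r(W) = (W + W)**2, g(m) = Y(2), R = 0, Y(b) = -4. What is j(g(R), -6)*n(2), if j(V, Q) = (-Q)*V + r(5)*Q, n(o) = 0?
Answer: 0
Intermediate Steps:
g(m) = -4
r(W) = 4*W**2 (r(W) = (2*W)**2 = 4*W**2)
j(V, Q) = 100*Q - Q*V (j(V, Q) = (-Q)*V + (4*5**2)*Q = -Q*V + (4*25)*Q = -Q*V + 100*Q = 100*Q - Q*V)
j(g(R), -6)*n(2) = -6*(100 - 1*(-4))*0 = -6*(100 + 4)*0 = -6*104*0 = -624*0 = 0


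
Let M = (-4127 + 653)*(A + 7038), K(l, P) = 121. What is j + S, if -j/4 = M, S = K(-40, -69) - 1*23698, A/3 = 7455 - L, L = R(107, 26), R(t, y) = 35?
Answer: 407101431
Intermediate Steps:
L = 35
A = 22260 (A = 3*(7455 - 1*35) = 3*(7455 - 35) = 3*7420 = 22260)
M = -101781252 (M = (-4127 + 653)*(22260 + 7038) = -3474*29298 = -101781252)
S = -23577 (S = 121 - 1*23698 = 121 - 23698 = -23577)
j = 407125008 (j = -4*(-101781252) = 407125008)
j + S = 407125008 - 23577 = 407101431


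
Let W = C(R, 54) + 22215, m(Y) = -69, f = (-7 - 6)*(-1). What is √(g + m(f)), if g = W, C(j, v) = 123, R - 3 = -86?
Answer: √22269 ≈ 149.23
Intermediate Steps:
R = -83 (R = 3 - 86 = -83)
f = 13 (f = -13*(-1) = 13)
W = 22338 (W = 123 + 22215 = 22338)
g = 22338
√(g + m(f)) = √(22338 - 69) = √22269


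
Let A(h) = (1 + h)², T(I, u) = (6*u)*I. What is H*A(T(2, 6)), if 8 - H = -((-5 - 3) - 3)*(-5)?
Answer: 335727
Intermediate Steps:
T(I, u) = 6*I*u
H = 63 (H = 8 - (-((-5 - 3) - 3))*(-5) = 8 - (-(-8 - 3))*(-5) = 8 - (-1*(-11))*(-5) = 8 - 11*(-5) = 8 - 1*(-55) = 8 + 55 = 63)
H*A(T(2, 6)) = 63*(1 + 6*2*6)² = 63*(1 + 72)² = 63*73² = 63*5329 = 335727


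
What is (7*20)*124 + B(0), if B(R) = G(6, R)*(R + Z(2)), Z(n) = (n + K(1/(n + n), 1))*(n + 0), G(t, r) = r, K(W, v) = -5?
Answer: 17360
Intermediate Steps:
Z(n) = n*(-5 + n) (Z(n) = (n - 5)*(n + 0) = (-5 + n)*n = n*(-5 + n))
B(R) = R*(-6 + R) (B(R) = R*(R + 2*(-5 + 2)) = R*(R + 2*(-3)) = R*(R - 6) = R*(-6 + R))
(7*20)*124 + B(0) = (7*20)*124 + 0*(-6 + 0) = 140*124 + 0*(-6) = 17360 + 0 = 17360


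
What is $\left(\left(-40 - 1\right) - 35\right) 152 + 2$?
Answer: $-11550$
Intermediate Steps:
$\left(\left(-40 - 1\right) - 35\right) 152 + 2 = \left(-41 - 35\right) 152 + 2 = \left(-76\right) 152 + 2 = -11552 + 2 = -11550$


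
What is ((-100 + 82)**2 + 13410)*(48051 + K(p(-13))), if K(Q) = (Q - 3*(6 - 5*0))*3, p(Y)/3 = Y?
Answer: 657583920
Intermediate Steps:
p(Y) = 3*Y
K(Q) = -54 + 3*Q (K(Q) = (Q - 3*(6 + 0))*3 = (Q - 3*6)*3 = (Q - 18)*3 = (-18 + Q)*3 = -54 + 3*Q)
((-100 + 82)**2 + 13410)*(48051 + K(p(-13))) = ((-100 + 82)**2 + 13410)*(48051 + (-54 + 3*(3*(-13)))) = ((-18)**2 + 13410)*(48051 + (-54 + 3*(-39))) = (324 + 13410)*(48051 + (-54 - 117)) = 13734*(48051 - 171) = 13734*47880 = 657583920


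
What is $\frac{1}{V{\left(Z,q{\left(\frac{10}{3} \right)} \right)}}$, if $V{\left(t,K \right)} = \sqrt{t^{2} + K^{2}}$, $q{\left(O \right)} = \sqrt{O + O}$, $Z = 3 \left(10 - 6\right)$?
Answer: $\frac{\sqrt{339}}{226} \approx 0.081469$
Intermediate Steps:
$Z = 12$ ($Z = 3 \cdot 4 = 12$)
$q{\left(O \right)} = \sqrt{2} \sqrt{O}$ ($q{\left(O \right)} = \sqrt{2 O} = \sqrt{2} \sqrt{O}$)
$V{\left(t,K \right)} = \sqrt{K^{2} + t^{2}}$
$\frac{1}{V{\left(Z,q{\left(\frac{10}{3} \right)} \right)}} = \frac{1}{\sqrt{\left(\sqrt{2} \sqrt{\frac{10}{3}}\right)^{2} + 12^{2}}} = \frac{1}{\sqrt{\left(\sqrt{2} \sqrt{10 \cdot \frac{1}{3}}\right)^{2} + 144}} = \frac{1}{\sqrt{\left(\sqrt{2} \sqrt{\frac{10}{3}}\right)^{2} + 144}} = \frac{1}{\sqrt{\left(\sqrt{2} \frac{\sqrt{30}}{3}\right)^{2} + 144}} = \frac{1}{\sqrt{\left(\frac{2 \sqrt{15}}{3}\right)^{2} + 144}} = \frac{1}{\sqrt{\frac{20}{3} + 144}} = \frac{1}{\sqrt{\frac{452}{3}}} = \frac{1}{\frac{2}{3} \sqrt{339}} = \frac{\sqrt{339}}{226}$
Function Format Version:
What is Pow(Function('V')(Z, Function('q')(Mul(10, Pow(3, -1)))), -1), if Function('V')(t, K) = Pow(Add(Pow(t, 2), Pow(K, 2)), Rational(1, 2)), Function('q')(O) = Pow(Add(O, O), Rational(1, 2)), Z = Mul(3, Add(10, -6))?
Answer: Mul(Rational(1, 226), Pow(339, Rational(1, 2))) ≈ 0.081469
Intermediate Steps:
Z = 12 (Z = Mul(3, 4) = 12)
Function('q')(O) = Mul(Pow(2, Rational(1, 2)), Pow(O, Rational(1, 2))) (Function('q')(O) = Pow(Mul(2, O), Rational(1, 2)) = Mul(Pow(2, Rational(1, 2)), Pow(O, Rational(1, 2))))
Function('V')(t, K) = Pow(Add(Pow(K, 2), Pow(t, 2)), Rational(1, 2))
Pow(Function('V')(Z, Function('q')(Mul(10, Pow(3, -1)))), -1) = Pow(Pow(Add(Pow(Mul(Pow(2, Rational(1, 2)), Pow(Mul(10, Pow(3, -1)), Rational(1, 2))), 2), Pow(12, 2)), Rational(1, 2)), -1) = Pow(Pow(Add(Pow(Mul(Pow(2, Rational(1, 2)), Pow(Mul(10, Rational(1, 3)), Rational(1, 2))), 2), 144), Rational(1, 2)), -1) = Pow(Pow(Add(Pow(Mul(Pow(2, Rational(1, 2)), Pow(Rational(10, 3), Rational(1, 2))), 2), 144), Rational(1, 2)), -1) = Pow(Pow(Add(Pow(Mul(Pow(2, Rational(1, 2)), Mul(Rational(1, 3), Pow(30, Rational(1, 2)))), 2), 144), Rational(1, 2)), -1) = Pow(Pow(Add(Pow(Mul(Rational(2, 3), Pow(15, Rational(1, 2))), 2), 144), Rational(1, 2)), -1) = Pow(Pow(Add(Rational(20, 3), 144), Rational(1, 2)), -1) = Pow(Pow(Rational(452, 3), Rational(1, 2)), -1) = Pow(Mul(Rational(2, 3), Pow(339, Rational(1, 2))), -1) = Mul(Rational(1, 226), Pow(339, Rational(1, 2)))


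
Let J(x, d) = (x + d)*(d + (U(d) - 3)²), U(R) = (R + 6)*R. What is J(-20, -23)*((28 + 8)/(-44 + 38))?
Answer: 38834418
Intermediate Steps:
U(R) = R*(6 + R) (U(R) = (6 + R)*R = R*(6 + R))
J(x, d) = (d + x)*(d + (-3 + d*(6 + d))²) (J(x, d) = (x + d)*(d + (d*(6 + d) - 3)²) = (d + x)*(d + (-3 + d*(6 + d))²))
J(-20, -23)*((28 + 8)/(-44 + 38)) = ((-23)² - 23*(-20) - 23*(-3 - 23*(6 - 23))² - 20*(-3 - 23*(6 - 23))²)*((28 + 8)/(-44 + 38)) = (529 + 460 - 23*(-3 - 23*(-17))² - 20*(-3 - 23*(-17))²)*(36/(-6)) = (529 + 460 - 23*(-3 + 391)² - 20*(-3 + 391)²)*(36*(-⅙)) = (529 + 460 - 23*388² - 20*388²)*(-6) = (529 + 460 - 23*150544 - 20*150544)*(-6) = (529 + 460 - 3462512 - 3010880)*(-6) = -6472403*(-6) = 38834418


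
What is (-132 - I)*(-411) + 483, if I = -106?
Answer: 11169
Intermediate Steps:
(-132 - I)*(-411) + 483 = (-132 - 1*(-106))*(-411) + 483 = (-132 + 106)*(-411) + 483 = -26*(-411) + 483 = 10686 + 483 = 11169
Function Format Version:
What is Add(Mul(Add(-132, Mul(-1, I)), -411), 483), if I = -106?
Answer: 11169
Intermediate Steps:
Add(Mul(Add(-132, Mul(-1, I)), -411), 483) = Add(Mul(Add(-132, Mul(-1, -106)), -411), 483) = Add(Mul(Add(-132, 106), -411), 483) = Add(Mul(-26, -411), 483) = Add(10686, 483) = 11169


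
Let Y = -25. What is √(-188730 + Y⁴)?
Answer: √201895 ≈ 449.33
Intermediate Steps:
√(-188730 + Y⁴) = √(-188730 + (-25)⁴) = √(-188730 + 390625) = √201895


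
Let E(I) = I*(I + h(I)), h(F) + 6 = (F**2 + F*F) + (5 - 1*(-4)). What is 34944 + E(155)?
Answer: 7507184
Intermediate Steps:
h(F) = 3 + 2*F**2 (h(F) = -6 + ((F**2 + F*F) + (5 - 1*(-4))) = -6 + ((F**2 + F**2) + (5 + 4)) = -6 + (2*F**2 + 9) = -6 + (9 + 2*F**2) = 3 + 2*F**2)
E(I) = I*(3 + I + 2*I**2) (E(I) = I*(I + (3 + 2*I**2)) = I*(3 + I + 2*I**2))
34944 + E(155) = 34944 + 155*(3 + 155 + 2*155**2) = 34944 + 155*(3 + 155 + 2*24025) = 34944 + 155*(3 + 155 + 48050) = 34944 + 155*48208 = 34944 + 7472240 = 7507184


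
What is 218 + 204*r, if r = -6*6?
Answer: -7126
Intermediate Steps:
r = -36
218 + 204*r = 218 + 204*(-36) = 218 - 7344 = -7126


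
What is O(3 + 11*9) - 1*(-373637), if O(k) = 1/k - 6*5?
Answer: 38107915/102 ≈ 3.7361e+5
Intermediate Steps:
O(k) = -30 + 1/k (O(k) = 1/k - 30 = -30 + 1/k)
O(3 + 11*9) - 1*(-373637) = (-30 + 1/(3 + 11*9)) - 1*(-373637) = (-30 + 1/(3 + 99)) + 373637 = (-30 + 1/102) + 373637 = -3059/102 + 373637 = 38107915/102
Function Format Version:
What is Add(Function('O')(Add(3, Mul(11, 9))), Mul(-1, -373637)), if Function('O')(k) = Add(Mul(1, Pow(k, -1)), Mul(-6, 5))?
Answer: Rational(38107915, 102) ≈ 3.7361e+5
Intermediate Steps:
Function('O')(k) = Add(-30, Pow(k, -1)) (Function('O')(k) = Add(Pow(k, -1), -30) = Add(-30, Pow(k, -1)))
Add(Function('O')(Add(3, Mul(11, 9))), Mul(-1, -373637)) = Add(Add(-30, Pow(Add(3, Mul(11, 9)), -1)), Mul(-1, -373637)) = Add(Add(-30, Pow(Add(3, 99), -1)), 373637) = Add(Add(-30, Pow(102, -1)), 373637) = Add(Add(-30, Rational(1, 102)), 373637) = Add(Rational(-3059, 102), 373637) = Rational(38107915, 102)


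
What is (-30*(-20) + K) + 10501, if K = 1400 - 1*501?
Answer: 12000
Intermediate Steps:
K = 899 (K = 1400 - 501 = 899)
(-30*(-20) + K) + 10501 = (-30*(-20) + 899) + 10501 = (600 + 899) + 10501 = 1499 + 10501 = 12000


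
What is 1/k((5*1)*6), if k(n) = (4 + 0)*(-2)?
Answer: -⅛ ≈ -0.12500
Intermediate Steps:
k(n) = -8 (k(n) = 4*(-2) = -8)
1/k((5*1)*6) = 1/(-8) = -⅛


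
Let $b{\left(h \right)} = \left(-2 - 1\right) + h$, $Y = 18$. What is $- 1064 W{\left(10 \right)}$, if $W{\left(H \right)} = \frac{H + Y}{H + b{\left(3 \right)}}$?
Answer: $- \frac{14896}{5} \approx -2979.2$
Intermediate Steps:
$b{\left(h \right)} = -3 + h$ ($b{\left(h \right)} = \left(-2 - 1\right) + h = -3 + h$)
$W{\left(H \right)} = \frac{18 + H}{H}$ ($W{\left(H \right)} = \frac{H + 18}{H + \left(-3 + 3\right)} = \frac{18 + H}{H + 0} = \frac{18 + H}{H}$)
$- 1064 W{\left(10 \right)} = - 1064 \frac{18 + 10}{10} = - 1064 \cdot \frac{1}{10} \cdot 28 = \left(-1064\right) \frac{14}{5} = - \frac{14896}{5}$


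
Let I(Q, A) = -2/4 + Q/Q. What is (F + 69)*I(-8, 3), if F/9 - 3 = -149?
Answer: -1245/2 ≈ -622.50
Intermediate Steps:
F = -1314 (F = 27 + 9*(-149) = 27 - 1341 = -1314)
I(Q, A) = ½ (I(Q, A) = -2*¼ + 1 = -½ + 1 = ½)
(F + 69)*I(-8, 3) = (-1314 + 69)*(½) = -1245*½ = -1245/2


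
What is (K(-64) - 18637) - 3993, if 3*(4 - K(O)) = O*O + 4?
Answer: -71978/3 ≈ -23993.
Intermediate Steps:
K(O) = 8/3 - O**2/3 (K(O) = 4 - (O*O + 4)/3 = 4 - (O**2 + 4)/3 = 4 - (4 + O**2)/3 = 4 + (-4/3 - O**2/3) = 8/3 - O**2/3)
(K(-64) - 18637) - 3993 = ((8/3 - 1/3*(-64)**2) - 18637) - 3993 = ((8/3 - 1/3*4096) - 18637) - 3993 = ((8/3 - 4096/3) - 18637) - 3993 = (-4088/3 - 18637) - 3993 = -59999/3 - 3993 = -71978/3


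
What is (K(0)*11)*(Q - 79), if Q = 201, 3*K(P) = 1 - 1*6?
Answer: -6710/3 ≈ -2236.7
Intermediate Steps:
K(P) = -5/3 (K(P) = (1 - 1*6)/3 = (1 - 6)/3 = (⅓)*(-5) = -5/3)
(K(0)*11)*(Q - 79) = (-5/3*11)*(201 - 79) = -55/3*122 = -6710/3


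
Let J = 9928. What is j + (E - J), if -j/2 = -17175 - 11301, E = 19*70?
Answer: 48354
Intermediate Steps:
E = 1330
j = 56952 (j = -2*(-17175 - 11301) = -2*(-28476) = 56952)
j + (E - J) = 56952 + (1330 - 1*9928) = 56952 + (1330 - 9928) = 56952 - 8598 = 48354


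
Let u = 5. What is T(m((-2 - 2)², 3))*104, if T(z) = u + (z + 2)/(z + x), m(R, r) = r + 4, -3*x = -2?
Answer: 14768/23 ≈ 642.09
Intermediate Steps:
x = ⅔ (x = -⅓*(-2) = ⅔ ≈ 0.66667)
m(R, r) = 4 + r
T(z) = 5 + (2 + z)/(⅔ + z) (T(z) = 5 + (z + 2)/(z + ⅔) = 5 + (2 + z)/(⅔ + z))
T(m((-2 - 2)², 3))*104 = (2*(8 + 9*(4 + 3))/(2 + 3*(4 + 3)))*104 = (2*(8 + 9*7)/(2 + 3*7))*104 = (2*(8 + 63)/(2 + 21))*104 = (2*71/23)*104 = (2*(1/23)*71)*104 = (142/23)*104 = 14768/23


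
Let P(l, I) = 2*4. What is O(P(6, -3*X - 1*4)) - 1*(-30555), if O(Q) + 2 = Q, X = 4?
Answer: 30561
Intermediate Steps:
P(l, I) = 8
O(Q) = -2 + Q
O(P(6, -3*X - 1*4)) - 1*(-30555) = (-2 + 8) - 1*(-30555) = 6 + 30555 = 30561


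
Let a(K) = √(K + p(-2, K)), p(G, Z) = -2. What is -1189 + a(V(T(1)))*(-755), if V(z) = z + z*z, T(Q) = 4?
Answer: -1189 - 2265*√2 ≈ -4392.2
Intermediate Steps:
V(z) = z + z²
a(K) = √(-2 + K) (a(K) = √(K - 2) = √(-2 + K))
-1189 + a(V(T(1)))*(-755) = -1189 + √(-2 + 4*(1 + 4))*(-755) = -1189 + √(-2 + 4*5)*(-755) = -1189 + √(-2 + 20)*(-755) = -1189 + √18*(-755) = -1189 + (3*√2)*(-755) = -1189 - 2265*√2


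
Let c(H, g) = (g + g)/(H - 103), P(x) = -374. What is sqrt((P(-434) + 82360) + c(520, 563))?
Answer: 2*sqrt(3564233274)/417 ≈ 286.34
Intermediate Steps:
c(H, g) = 2*g/(-103 + H) (c(H, g) = (2*g)/(-103 + H) = 2*g/(-103 + H))
sqrt((P(-434) + 82360) + c(520, 563)) = sqrt((-374 + 82360) + 2*563/(-103 + 520)) = sqrt(81986 + 2*563/417) = sqrt(81986 + 2*563*(1/417)) = sqrt(81986 + 1126/417) = sqrt(34189288/417) = 2*sqrt(3564233274)/417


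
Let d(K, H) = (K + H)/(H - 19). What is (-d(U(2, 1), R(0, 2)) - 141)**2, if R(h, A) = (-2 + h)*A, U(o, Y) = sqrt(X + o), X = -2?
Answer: 10543009/529 ≈ 19930.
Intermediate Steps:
U(o, Y) = sqrt(-2 + o)
R(h, A) = A*(-2 + h)
d(K, H) = (H + K)/(-19 + H)
(-d(U(2, 1), R(0, 2)) - 141)**2 = (-(2*(-2 + 0) + sqrt(-2 + 2))/(-19 + 2*(-2 + 0)) - 141)**2 = (-(2*(-2) + sqrt(0))/(-19 + 2*(-2)) - 141)**2 = (-(-4 + 0)/(-19 - 4) - 141)**2 = (-(-4)/(-23) - 141)**2 = (-(-1)*(-4)/23 - 141)**2 = (-1*4/23 - 141)**2 = (-4/23 - 141)**2 = (-3247/23)**2 = 10543009/529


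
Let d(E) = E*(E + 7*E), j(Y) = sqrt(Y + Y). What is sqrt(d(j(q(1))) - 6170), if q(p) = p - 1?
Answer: I*sqrt(6170) ≈ 78.549*I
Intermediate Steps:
q(p) = -1 + p
j(Y) = sqrt(2)*sqrt(Y) (j(Y) = sqrt(2*Y) = sqrt(2)*sqrt(Y))
d(E) = 8*E**2 (d(E) = E*(8*E) = 8*E**2)
sqrt(d(j(q(1))) - 6170) = sqrt(8*(sqrt(2)*sqrt(-1 + 1))**2 - 6170) = sqrt(8*(sqrt(2)*sqrt(0))**2 - 6170) = sqrt(8*(sqrt(2)*0)**2 - 6170) = sqrt(8*0**2 - 6170) = sqrt(8*0 - 6170) = sqrt(0 - 6170) = sqrt(-6170) = I*sqrt(6170)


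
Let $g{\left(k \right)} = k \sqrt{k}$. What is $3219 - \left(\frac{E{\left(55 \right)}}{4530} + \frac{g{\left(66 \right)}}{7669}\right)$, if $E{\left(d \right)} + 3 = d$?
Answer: $\frac{7291009}{2265} - \frac{66 \sqrt{66}}{7669} \approx 3218.9$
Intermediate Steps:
$E{\left(d \right)} = -3 + d$
$g{\left(k \right)} = k^{\frac{3}{2}}$
$3219 - \left(\frac{E{\left(55 \right)}}{4530} + \frac{g{\left(66 \right)}}{7669}\right) = 3219 - \left(\frac{-3 + 55}{4530} + \frac{66^{\frac{3}{2}}}{7669}\right) = 3219 - \left(52 \cdot \frac{1}{4530} + 66 \sqrt{66} \cdot \frac{1}{7669}\right) = 3219 - \left(\frac{26}{2265} + \frac{66 \sqrt{66}}{7669}\right) = \frac{7291009}{2265} - \frac{66 \sqrt{66}}{7669}$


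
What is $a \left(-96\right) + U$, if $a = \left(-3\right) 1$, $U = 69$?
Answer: $357$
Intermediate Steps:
$a = -3$
$a \left(-96\right) + U = \left(-3\right) \left(-96\right) + 69 = 288 + 69 = 357$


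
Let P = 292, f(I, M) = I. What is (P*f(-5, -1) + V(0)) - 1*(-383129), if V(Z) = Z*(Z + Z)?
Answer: 381669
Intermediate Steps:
V(Z) = 2*Z² (V(Z) = Z*(2*Z) = 2*Z²)
(P*f(-5, -1) + V(0)) - 1*(-383129) = (292*(-5) + 2*0²) - 1*(-383129) = (-1460 + 2*0) + 383129 = (-1460 + 0) + 383129 = -1460 + 383129 = 381669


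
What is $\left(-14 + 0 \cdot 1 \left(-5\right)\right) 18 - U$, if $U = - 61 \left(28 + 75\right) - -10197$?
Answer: $-4166$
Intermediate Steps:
$U = 3914$ ($U = \left(-61\right) 103 + 10197 = -6283 + 10197 = 3914$)
$\left(-14 + 0 \cdot 1 \left(-5\right)\right) 18 - U = \left(-14 + 0 \cdot 1 \left(-5\right)\right) 18 - 3914 = \left(-14 + 0 \left(-5\right)\right) 18 - 3914 = \left(-14 + 0\right) 18 - 3914 = \left(-14\right) 18 - 3914 = -252 - 3914 = -4166$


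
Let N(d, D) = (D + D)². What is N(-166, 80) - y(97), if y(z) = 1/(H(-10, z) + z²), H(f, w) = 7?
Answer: 241049599/9416 ≈ 25600.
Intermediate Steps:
N(d, D) = 4*D² (N(d, D) = (2*D)² = 4*D²)
y(z) = 1/(7 + z²)
N(-166, 80) - y(97) = 4*80² - 1/(7 + 97²) = 4*6400 - 1/(7 + 9409) = 25600 - 1/9416 = 241049599/9416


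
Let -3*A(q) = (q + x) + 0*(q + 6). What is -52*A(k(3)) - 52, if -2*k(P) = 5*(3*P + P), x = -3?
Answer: -624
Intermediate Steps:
k(P) = -10*P (k(P) = -5*(3*P + P)/2 = -5*4*P/2 = -10*P)
A(q) = 1 - q/3 (A(q) = -((q - 3) + 0*(q + 6))/3 = -((-3 + q) + 0*(6 + q))/3 = -((-3 + q) + 0)/3 = -(-3 + q)/3 = 1 - q/3)
-52*A(k(3)) - 52 = -52*(1 - (-10)*3/3) - 52 = -52*(1 - 1/3*(-30)) - 52 = -52*(1 + 10) - 52 = -52*11 - 52 = -572 - 52 = -624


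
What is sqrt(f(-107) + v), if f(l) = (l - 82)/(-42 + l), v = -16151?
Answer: I*sqrt(358540190)/149 ≈ 127.08*I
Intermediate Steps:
f(l) = (-82 + l)/(-42 + l)
sqrt(f(-107) + v) = sqrt((-82 - 107)/(-42 - 107) - 16151) = sqrt(-189/(-149) - 16151) = sqrt(-1/149*(-189) - 16151) = sqrt(189/149 - 16151) = sqrt(-2406310/149) = I*sqrt(358540190)/149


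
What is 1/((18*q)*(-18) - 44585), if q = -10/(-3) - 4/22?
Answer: -11/501667 ≈ -2.1927e-5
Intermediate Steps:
q = 104/33 (q = -10*(-1/3) - 4*1/22 = 10/3 - 2/11 = 104/33 ≈ 3.1515)
1/((18*q)*(-18) - 44585) = 1/((18*(104/33))*(-18) - 44585) = 1/((624/11)*(-18) - 44585) = 1/(-11232/11 - 44585) = 1/(-501667/11) = -11/501667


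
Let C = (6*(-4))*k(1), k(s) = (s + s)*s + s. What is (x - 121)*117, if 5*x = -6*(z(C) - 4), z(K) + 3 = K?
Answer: -15327/5 ≈ -3065.4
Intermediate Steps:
k(s) = s + 2*s**2 (k(s) = (2*s)*s + s = 2*s**2 + s = s + 2*s**2)
C = -72 (C = (6*(-4))*(1*(1 + 2*1)) = -24*(1 + 2) = -24*3 = -72)
z(K) = -3 + K
x = 474/5 (x = (-6*((-3 - 72) - 4))/5 = (-6*(-75 - 4))/5 = (-6*(-79))/5 = (1/5)*474 = 474/5 ≈ 94.800)
(x - 121)*117 = (474/5 - 121)*117 = -131/5*117 = -15327/5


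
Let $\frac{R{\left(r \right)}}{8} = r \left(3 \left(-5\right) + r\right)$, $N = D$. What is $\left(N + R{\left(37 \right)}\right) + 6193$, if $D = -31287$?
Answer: $-18582$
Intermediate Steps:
$N = -31287$
$R{\left(r \right)} = 8 r \left(-15 + r\right)$ ($R{\left(r \right)} = 8 r \left(3 \left(-5\right) + r\right) = 8 r \left(-15 + r\right)$)
$\left(N + R{\left(37 \right)}\right) + 6193 = \left(-31287 + 8 \cdot 37 \left(-15 + 37\right)\right) + 6193 = \left(-31287 + 8 \cdot 37 \cdot 22\right) + 6193 = \left(-31287 + 6512\right) + 6193 = -24775 + 6193 = -18582$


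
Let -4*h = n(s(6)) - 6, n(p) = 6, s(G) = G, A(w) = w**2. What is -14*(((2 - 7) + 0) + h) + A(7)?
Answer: 119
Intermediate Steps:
h = 0 (h = -(6 - 6)/4 = -1/4*0 = 0)
-14*(((2 - 7) + 0) + h) + A(7) = -14*(((2 - 7) + 0) + 0) + 7**2 = -14*((-5 + 0) + 0) + 49 = -14*(-5 + 0) + 49 = -14*(-5) + 49 = 70 + 49 = 119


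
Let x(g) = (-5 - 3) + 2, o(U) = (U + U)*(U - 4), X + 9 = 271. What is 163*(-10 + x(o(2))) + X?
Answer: -2346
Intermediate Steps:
X = 262 (X = -9 + 271 = 262)
o(U) = 2*U*(-4 + U) (o(U) = (2*U)*(-4 + U) = 2*U*(-4 + U))
x(g) = -6 (x(g) = -8 + 2 = -6)
163*(-10 + x(o(2))) + X = 163*(-10 - 6) + 262 = 163*(-16) + 262 = -2608 + 262 = -2346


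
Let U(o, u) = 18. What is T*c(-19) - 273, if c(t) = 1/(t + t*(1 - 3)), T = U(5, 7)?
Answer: -5169/19 ≈ -272.05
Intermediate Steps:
T = 18
c(t) = -1/t (c(t) = 1/(t + t*(-2)) = 1/(t - 2*t) = 1/(-t) = -1/t)
T*c(-19) - 273 = 18*(-1/(-19)) - 273 = 18*(-1*(-1/19)) - 273 = 18*(1/19) - 273 = 18/19 - 273 = -5169/19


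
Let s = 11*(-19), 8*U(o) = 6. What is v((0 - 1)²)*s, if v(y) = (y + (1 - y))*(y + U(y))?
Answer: -1463/4 ≈ -365.75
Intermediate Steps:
U(o) = ¾ (U(o) = (⅛)*6 = ¾)
s = -209
v(y) = ¾ + y (v(y) = (y + (1 - y))*(y + ¾) = 1*(¾ + y) = ¾ + y)
v((0 - 1)²)*s = (¾ + (0 - 1)²)*(-209) = (¾ + (-1)²)*(-209) = (¾ + 1)*(-209) = (7/4)*(-209) = -1463/4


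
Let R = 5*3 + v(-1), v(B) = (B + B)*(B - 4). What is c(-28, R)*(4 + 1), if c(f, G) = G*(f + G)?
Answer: -375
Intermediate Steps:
v(B) = 2*B*(-4 + B) (v(B) = (2*B)*(-4 + B) = 2*B*(-4 + B))
R = 25 (R = 5*3 + 2*(-1)*(-4 - 1) = 15 + 2*(-1)*(-5) = 15 + 10 = 25)
c(f, G) = G*(G + f)
c(-28, R)*(4 + 1) = (25*(25 - 28))*(4 + 1) = (25*(-3))*5 = -75*5 = -375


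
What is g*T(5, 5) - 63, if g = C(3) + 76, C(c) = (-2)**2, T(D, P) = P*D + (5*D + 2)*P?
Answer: 12737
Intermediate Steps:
T(D, P) = D*P + P*(2 + 5*D) (T(D, P) = D*P + (2 + 5*D)*P = D*P + P*(2 + 5*D))
C(c) = 4
g = 80 (g = 4 + 76 = 80)
g*T(5, 5) - 63 = 80*(2*5*(1 + 3*5)) - 63 = 80*(2*5*(1 + 15)) - 63 = 80*(2*5*16) - 63 = 80*160 - 63 = 12800 - 63 = 12737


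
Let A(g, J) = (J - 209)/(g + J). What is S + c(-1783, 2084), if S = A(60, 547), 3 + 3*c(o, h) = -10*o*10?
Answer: 108227293/1821 ≈ 59433.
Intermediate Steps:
c(o, h) = -1 - 100*o/3 (c(o, h) = -1 + (-10*o*10)/3 = -1 + (-100*o)/3 = -1 - 100*o/3)
A(g, J) = (-209 + J)/(J + g)
S = 338/607 (S = (-209 + 547)/(547 + 60) = 338/607 ≈ 0.55684)
S + c(-1783, 2084) = 338/607 + (-1 - 100/3*(-1783)) = 338/607 + (-1 + 178300/3) = 338/607 + 178297/3 = 108227293/1821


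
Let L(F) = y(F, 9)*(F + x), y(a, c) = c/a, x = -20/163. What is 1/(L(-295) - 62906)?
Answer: -9617/604880413 ≈ -1.5899e-5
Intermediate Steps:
x = -20/163 (x = -20*1/163 = -20/163 ≈ -0.12270)
L(F) = 9*(-20/163 + F)/F (L(F) = (9/F)*(F - 20/163) = (9/F)*(-20/163 + F) = 9*(-20/163 + F)/F)
1/(L(-295) - 62906) = 1/((9 - 180/163/(-295)) - 62906) = 1/((9 - 180/163*(-1/295)) - 62906) = 1/((9 + 36/9617) - 62906) = 1/(86589/9617 - 62906) = 1/(-604880413/9617) = -9617/604880413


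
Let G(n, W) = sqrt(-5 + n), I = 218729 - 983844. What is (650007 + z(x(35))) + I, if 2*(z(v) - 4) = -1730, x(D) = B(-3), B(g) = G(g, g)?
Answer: -115969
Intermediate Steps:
I = -765115
B(g) = sqrt(-5 + g)
x(D) = 2*I*sqrt(2) (x(D) = sqrt(-5 - 3) = sqrt(-8) = 2*I*sqrt(2))
z(v) = -861 (z(v) = 4 + (1/2)*(-1730) = 4 - 865 = -861)
(650007 + z(x(35))) + I = (650007 - 861) - 765115 = 649146 - 765115 = -115969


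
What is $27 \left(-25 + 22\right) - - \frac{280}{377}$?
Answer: $- \frac{30257}{377} \approx -80.257$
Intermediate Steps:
$27 \left(-25 + 22\right) - - \frac{280}{377} = 27 \left(-3\right) - \left(-280\right) \frac{1}{377} = -81 - - \frac{280}{377} = -81 + \frac{280}{377} = - \frac{30257}{377}$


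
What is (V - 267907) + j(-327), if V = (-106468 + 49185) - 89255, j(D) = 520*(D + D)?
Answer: -754525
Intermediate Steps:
j(D) = 1040*D (j(D) = 520*(2*D) = 1040*D)
V = -146538 (V = -57283 - 89255 = -146538)
(V - 267907) + j(-327) = (-146538 - 267907) + 1040*(-327) = -414445 - 340080 = -754525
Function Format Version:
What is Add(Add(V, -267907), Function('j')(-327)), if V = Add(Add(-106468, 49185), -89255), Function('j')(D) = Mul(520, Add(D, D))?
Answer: -754525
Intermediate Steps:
Function('j')(D) = Mul(1040, D) (Function('j')(D) = Mul(520, Mul(2, D)) = Mul(1040, D))
V = -146538 (V = Add(-57283, -89255) = -146538)
Add(Add(V, -267907), Function('j')(-327)) = Add(Add(-146538, -267907), Mul(1040, -327)) = Add(-414445, -340080) = -754525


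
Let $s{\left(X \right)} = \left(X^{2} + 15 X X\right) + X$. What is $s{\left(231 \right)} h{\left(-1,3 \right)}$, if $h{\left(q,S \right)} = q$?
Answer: $-854007$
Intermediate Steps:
$s{\left(X \right)} = X + 16 X^{2}$ ($s{\left(X \right)} = \left(X^{2} + 15 X^{2}\right) + X = 16 X^{2} + X = X + 16 X^{2}$)
$s{\left(231 \right)} h{\left(-1,3 \right)} = 231 \left(1 + 16 \cdot 231\right) \left(-1\right) = 231 \left(1 + 3696\right) \left(-1\right) = 231 \cdot 3697 \left(-1\right) = 854007 \left(-1\right) = -854007$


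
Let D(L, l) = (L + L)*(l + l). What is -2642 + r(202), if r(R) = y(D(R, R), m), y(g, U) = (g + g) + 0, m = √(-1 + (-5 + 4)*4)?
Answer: 323790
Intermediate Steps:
D(L, l) = 4*L*l (D(L, l) = (2*L)*(2*l) = 4*L*l)
m = I*√5 (m = √(-1 - 1*4) = √(-1 - 4) = √(-5) = I*√5 ≈ 2.2361*I)
y(g, U) = 2*g (y(g, U) = 2*g + 0 = 2*g)
r(R) = 8*R² (r(R) = 2*(4*R*R) = 2*(4*R²) = 8*R²)
-2642 + r(202) = -2642 + 8*202² = -2642 + 8*40804 = -2642 + 326432 = 323790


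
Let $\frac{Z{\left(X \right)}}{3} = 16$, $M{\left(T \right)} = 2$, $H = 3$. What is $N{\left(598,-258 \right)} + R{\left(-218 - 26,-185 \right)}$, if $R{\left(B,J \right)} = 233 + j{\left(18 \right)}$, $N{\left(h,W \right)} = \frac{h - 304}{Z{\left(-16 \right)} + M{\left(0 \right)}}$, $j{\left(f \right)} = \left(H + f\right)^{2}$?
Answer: $\frac{16997}{25} \approx 679.88$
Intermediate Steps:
$Z{\left(X \right)} = 48$ ($Z{\left(X \right)} = 3 \cdot 16 = 48$)
$j{\left(f \right)} = \left(3 + f\right)^{2}$
$N{\left(h,W \right)} = - \frac{152}{25} + \frac{h}{50}$ ($N{\left(h,W \right)} = \frac{h - 304}{48 + 2} = \frac{-304 + h}{50} = \left(-304 + h\right) \frac{1}{50} = - \frac{152}{25} + \frac{h}{50}$)
$R{\left(B,J \right)} = 674$ ($R{\left(B,J \right)} = 233 + \left(3 + 18\right)^{2} = 233 + 21^{2} = 233 + 441 = 674$)
$N{\left(598,-258 \right)} + R{\left(-218 - 26,-185 \right)} = \left(- \frac{152}{25} + \frac{1}{50} \cdot 598\right) + 674 = \left(- \frac{152}{25} + \frac{299}{25}\right) + 674 = \frac{147}{25} + 674 = \frac{16997}{25}$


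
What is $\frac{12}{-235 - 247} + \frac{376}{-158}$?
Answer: $- \frac{45782}{19039} \approx -2.4046$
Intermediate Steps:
$\frac{12}{-235 - 247} + \frac{376}{-158} = \frac{12}{-235 - 247} + 376 \left(- \frac{1}{158}\right) = \frac{12}{-482} - \frac{188}{79} = 12 \left(- \frac{1}{482}\right) - \frac{188}{79} = - \frac{6}{241} - \frac{188}{79} = - \frac{45782}{19039}$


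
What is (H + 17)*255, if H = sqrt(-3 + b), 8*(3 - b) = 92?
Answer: 4335 + 255*I*sqrt(46)/2 ≈ 4335.0 + 864.75*I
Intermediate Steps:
b = -17/2 (b = 3 - 1/8*92 = 3 - 23/2 = -17/2 ≈ -8.5000)
H = I*sqrt(46)/2 (H = sqrt(-3 - 17/2) = sqrt(-23/2) = I*sqrt(46)/2 ≈ 3.3912*I)
(H + 17)*255 = (I*sqrt(46)/2 + 17)*255 = (17 + I*sqrt(46)/2)*255 = 4335 + 255*I*sqrt(46)/2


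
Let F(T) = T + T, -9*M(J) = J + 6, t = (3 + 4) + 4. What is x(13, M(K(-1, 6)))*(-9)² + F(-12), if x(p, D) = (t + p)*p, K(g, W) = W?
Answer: 25248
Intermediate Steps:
t = 11 (t = 7 + 4 = 11)
M(J) = -⅔ - J/9 (M(J) = -(J + 6)/9 = -(6 + J)/9 = -⅔ - J/9)
F(T) = 2*T
x(p, D) = p*(11 + p) (x(p, D) = (11 + p)*p = p*(11 + p))
x(13, M(K(-1, 6)))*(-9)² + F(-12) = (13*(11 + 13))*(-9)² + 2*(-12) = (13*24)*81 - 24 = 312*81 - 24 = 25272 - 24 = 25248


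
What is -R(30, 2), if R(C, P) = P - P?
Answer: 0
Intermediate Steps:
R(C, P) = 0
-R(30, 2) = -1*0 = 0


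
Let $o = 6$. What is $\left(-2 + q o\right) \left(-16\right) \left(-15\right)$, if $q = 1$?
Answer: $960$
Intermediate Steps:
$\left(-2 + q o\right) \left(-16\right) \left(-15\right) = \left(-2 + 1 \cdot 6\right) \left(-16\right) \left(-15\right) = \left(-2 + 6\right) \left(-16\right) \left(-15\right) = 4 \left(-16\right) \left(-15\right) = \left(-64\right) \left(-15\right) = 960$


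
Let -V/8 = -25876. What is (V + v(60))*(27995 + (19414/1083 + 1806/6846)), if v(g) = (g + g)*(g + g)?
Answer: 1094893647011648/176529 ≈ 6.2023e+9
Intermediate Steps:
V = 207008 (V = -8*(-25876) = 207008)
v(g) = 4*g² (v(g) = (2*g)*(2*g) = 4*g²)
(V + v(60))*(27995 + (19414/1083 + 1806/6846)) = (207008 + 4*60²)*(27995 + (19414/1083 + 1806/6846)) = (207008 + 4*3600)*(27995 + (19414*(1/1083) + 1806*(1/6846))) = (207008 + 14400)*(27995 + (19414/1083 + 43/163)) = 221408*(27995 + 3211051/176529) = 221408*(4945140406/176529) = 1094893647011648/176529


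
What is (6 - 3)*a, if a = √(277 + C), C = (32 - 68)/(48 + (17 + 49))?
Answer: 3*√99883/19 ≈ 49.901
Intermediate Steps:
C = -6/19 (C = -36/(48 + 66) = -36/114 = -36*1/114 = -6/19 ≈ -0.31579)
a = √99883/19 (a = √(277 - 6/19) = √(5257/19) = √99883/19 ≈ 16.634)
(6 - 3)*a = (6 - 3)*(√99883/19) = 3*(√99883/19) = 3*√99883/19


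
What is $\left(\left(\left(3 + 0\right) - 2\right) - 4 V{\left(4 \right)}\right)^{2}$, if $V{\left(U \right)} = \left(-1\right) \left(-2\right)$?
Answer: $49$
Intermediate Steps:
$V{\left(U \right)} = 2$
$\left(\left(\left(3 + 0\right) - 2\right) - 4 V{\left(4 \right)}\right)^{2} = \left(\left(\left(3 + 0\right) - 2\right) - 8\right)^{2} = \left(\left(3 - 2\right) - 8\right)^{2} = \left(1 - 8\right)^{2} = \left(-7\right)^{2} = 49$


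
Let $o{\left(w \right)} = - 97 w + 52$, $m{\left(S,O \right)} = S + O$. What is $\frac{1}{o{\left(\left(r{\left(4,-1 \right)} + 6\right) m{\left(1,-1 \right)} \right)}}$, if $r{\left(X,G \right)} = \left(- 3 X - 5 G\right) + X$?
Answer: $\frac{1}{52} \approx 0.019231$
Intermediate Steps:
$m{\left(S,O \right)} = O + S$
$r{\left(X,G \right)} = - 5 G - 2 X$ ($r{\left(X,G \right)} = \left(- 5 G - 3 X\right) + X = - 5 G - 2 X$)
$o{\left(w \right)} = 52 - 97 w$
$\frac{1}{o{\left(\left(r{\left(4,-1 \right)} + 6\right) m{\left(1,-1 \right)} \right)}} = \frac{1}{52 - 97 \left(\left(\left(-5\right) \left(-1\right) - 8\right) + 6\right) \left(-1 + 1\right)} = \frac{1}{52 - 97 \left(\left(5 - 8\right) + 6\right) 0} = \frac{1}{52 - 97 \left(-3 + 6\right) 0} = \frac{1}{52 - 97 \cdot 3 \cdot 0} = \frac{1}{52 - 0} = \frac{1}{52 + 0} = \frac{1}{52}$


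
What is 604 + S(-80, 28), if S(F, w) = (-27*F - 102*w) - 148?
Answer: -240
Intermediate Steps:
S(F, w) = -148 - 102*w - 27*F (S(F, w) = (-102*w - 27*F) - 148 = -148 - 102*w - 27*F)
604 + S(-80, 28) = 604 + (-148 - 102*28 - 27*(-80)) = 604 + (-148 - 2856 + 2160) = 604 - 844 = -240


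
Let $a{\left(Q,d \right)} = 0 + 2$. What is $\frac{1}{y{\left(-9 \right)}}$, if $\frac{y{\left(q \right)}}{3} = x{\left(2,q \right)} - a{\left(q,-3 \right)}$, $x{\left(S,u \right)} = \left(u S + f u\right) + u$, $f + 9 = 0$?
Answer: $\frac{1}{156} \approx 0.0064103$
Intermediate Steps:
$f = -9$ ($f = -9 + 0 = -9$)
$x{\left(S,u \right)} = - 8 u + S u$ ($x{\left(S,u \right)} = \left(u S - 9 u\right) + u = \left(S u - 9 u\right) + u = \left(- 9 u + S u\right) + u = - 8 u + S u$)
$a{\left(Q,d \right)} = 2$
$y{\left(q \right)} = -6 - 18 q$ ($y{\left(q \right)} = 3 \left(q \left(-8 + 2\right) - 2\right) = 3 \left(q \left(-6\right) - 2\right) = 3 \left(- 6 q - 2\right) = 3 \left(-2 - 6 q\right) = -6 - 18 q$)
$\frac{1}{y{\left(-9 \right)}} = \frac{1}{-6 - -162} = \frac{1}{-6 + 162} = \frac{1}{156}$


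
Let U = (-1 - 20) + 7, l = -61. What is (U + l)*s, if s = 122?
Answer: -9150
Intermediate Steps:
U = -14 (U = -21 + 7 = -14)
(U + l)*s = (-14 - 61)*122 = -75*122 = -9150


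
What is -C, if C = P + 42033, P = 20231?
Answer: -62264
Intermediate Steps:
C = 62264 (C = 20231 + 42033 = 62264)
-C = -1*62264 = -62264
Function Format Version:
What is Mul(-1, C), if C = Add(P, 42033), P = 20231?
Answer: -62264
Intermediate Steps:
C = 62264 (C = Add(20231, 42033) = 62264)
Mul(-1, C) = Mul(-1, 62264) = -62264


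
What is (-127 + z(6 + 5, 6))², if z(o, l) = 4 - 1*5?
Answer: 16384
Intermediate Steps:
z(o, l) = -1 (z(o, l) = 4 - 5 = -1)
(-127 + z(6 + 5, 6))² = (-127 - 1)² = (-128)² = 16384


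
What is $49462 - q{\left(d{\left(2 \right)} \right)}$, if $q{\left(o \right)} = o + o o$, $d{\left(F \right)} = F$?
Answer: $49456$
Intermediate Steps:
$q{\left(o \right)} = o + o^{2}$
$49462 - q{\left(d{\left(2 \right)} \right)} = 49462 - 2 \left(1 + 2\right) = 49462 - 2 \cdot 3 = 49462 - 6 = 49456$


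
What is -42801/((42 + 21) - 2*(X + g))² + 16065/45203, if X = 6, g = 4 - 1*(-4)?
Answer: -112650234/3257275 ≈ -34.584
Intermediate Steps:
g = 8 (g = 4 + 4 = 8)
-42801/((42 + 21) - 2*(X + g))² + 16065/45203 = -42801/((42 + 21) - 2*(6 + 8))² + 16065/45203 = -42801/(63 - 2*14)² + 16065*(1/45203) = -42801/(63 - 28)² + 945/2659 = -42801/(35²) + 945/2659 = -42801/1225 + 945/2659 = -112650234/3257275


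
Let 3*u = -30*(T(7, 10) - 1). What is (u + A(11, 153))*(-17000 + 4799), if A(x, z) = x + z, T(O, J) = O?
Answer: -1268904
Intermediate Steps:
u = -60 (u = (-30*(7 - 1))/3 = (-30*6)/3 = (1/3)*(-180) = -60)
(u + A(11, 153))*(-17000 + 4799) = (-60 + (11 + 153))*(-17000 + 4799) = (-60 + 164)*(-12201) = 104*(-12201) = -1268904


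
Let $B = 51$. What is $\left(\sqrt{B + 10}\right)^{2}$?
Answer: $61$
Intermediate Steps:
$\left(\sqrt{B + 10}\right)^{2} = \left(\sqrt{51 + 10}\right)^{2} = \left(\sqrt{61}\right)^{2} = 61$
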